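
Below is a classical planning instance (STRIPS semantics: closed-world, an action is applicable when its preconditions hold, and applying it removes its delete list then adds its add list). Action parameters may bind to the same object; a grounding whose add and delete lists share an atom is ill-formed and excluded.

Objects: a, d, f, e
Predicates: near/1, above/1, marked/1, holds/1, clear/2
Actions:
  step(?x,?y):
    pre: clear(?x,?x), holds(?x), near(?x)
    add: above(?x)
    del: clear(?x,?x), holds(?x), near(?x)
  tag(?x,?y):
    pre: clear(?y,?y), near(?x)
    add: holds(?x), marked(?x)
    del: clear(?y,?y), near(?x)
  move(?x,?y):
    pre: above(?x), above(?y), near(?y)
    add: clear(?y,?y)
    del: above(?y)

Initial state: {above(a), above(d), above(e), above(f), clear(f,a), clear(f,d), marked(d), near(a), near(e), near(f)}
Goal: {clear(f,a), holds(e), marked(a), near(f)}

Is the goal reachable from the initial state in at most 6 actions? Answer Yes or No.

Yes

1. move(a,a)  →  {above(d), above(e), above(f), clear(a,a), clear(f,a), clear(f,d), marked(d), near(a), near(e), near(f)}
2. tag(a,a)  →  {above(d), above(e), above(f), clear(f,a), clear(f,d), holds(a), marked(a), marked(d), near(e), near(f)}
3. move(d,f)  →  {above(d), above(e), clear(f,a), clear(f,d), clear(f,f), holds(a), marked(a), marked(d), near(e), near(f)}
4. tag(e,f)  →  {above(d), above(e), clear(f,a), clear(f,d), holds(a), holds(e), marked(a), marked(d), marked(e), near(f)}
optimal plan length = 4; 4 ≤ 6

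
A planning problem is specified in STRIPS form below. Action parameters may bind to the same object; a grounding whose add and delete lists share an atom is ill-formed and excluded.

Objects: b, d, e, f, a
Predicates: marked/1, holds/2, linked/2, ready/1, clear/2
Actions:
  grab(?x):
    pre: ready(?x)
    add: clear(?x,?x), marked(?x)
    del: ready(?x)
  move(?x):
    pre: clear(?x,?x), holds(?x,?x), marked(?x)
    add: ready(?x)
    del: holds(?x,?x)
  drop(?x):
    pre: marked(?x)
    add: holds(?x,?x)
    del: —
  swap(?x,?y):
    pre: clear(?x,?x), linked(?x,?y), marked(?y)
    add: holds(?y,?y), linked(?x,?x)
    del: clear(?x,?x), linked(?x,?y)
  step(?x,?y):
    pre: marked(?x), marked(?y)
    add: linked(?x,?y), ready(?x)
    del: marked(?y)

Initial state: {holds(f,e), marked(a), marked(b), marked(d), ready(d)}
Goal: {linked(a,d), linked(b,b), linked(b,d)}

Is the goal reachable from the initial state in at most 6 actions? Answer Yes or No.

Yes

1. step(b,d)  →  {holds(f,e), linked(b,d), marked(a), marked(b), ready(b), ready(d)}
2. grab(d)  →  {clear(d,d), holds(f,e), linked(b,d), marked(a), marked(b), marked(d), ready(b)}
3. step(b,b)  →  {clear(d,d), holds(f,e), linked(b,b), linked(b,d), marked(a), marked(d), ready(b)}
4. step(a,d)  →  {clear(d,d), holds(f,e), linked(a,d), linked(b,b), linked(b,d), marked(a), ready(a), ready(b)}
optimal plan length = 4; 4 ≤ 6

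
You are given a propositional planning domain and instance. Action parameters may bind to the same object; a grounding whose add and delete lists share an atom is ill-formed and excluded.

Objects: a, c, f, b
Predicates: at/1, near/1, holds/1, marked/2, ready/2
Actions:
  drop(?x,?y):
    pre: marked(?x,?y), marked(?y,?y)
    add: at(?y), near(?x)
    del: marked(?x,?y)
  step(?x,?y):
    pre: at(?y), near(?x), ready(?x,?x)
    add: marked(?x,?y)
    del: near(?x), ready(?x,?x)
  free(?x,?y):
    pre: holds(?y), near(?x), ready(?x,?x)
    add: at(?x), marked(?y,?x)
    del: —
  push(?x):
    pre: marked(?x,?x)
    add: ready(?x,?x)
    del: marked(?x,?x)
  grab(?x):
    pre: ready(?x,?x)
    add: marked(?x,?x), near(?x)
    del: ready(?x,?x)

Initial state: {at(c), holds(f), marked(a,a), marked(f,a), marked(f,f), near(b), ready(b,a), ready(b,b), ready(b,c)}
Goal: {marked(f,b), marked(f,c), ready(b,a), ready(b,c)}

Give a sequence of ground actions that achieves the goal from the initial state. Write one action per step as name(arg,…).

drop(f,a); free(b,f); push(f); step(f,c)

1. drop(f,a)  →  {at(a), at(c), holds(f), marked(a,a), marked(f,f), near(b), near(f), ready(b,a), ready(b,b), ready(b,c)}
2. free(b,f)  →  {at(a), at(b), at(c), holds(f), marked(a,a), marked(f,b), marked(f,f), near(b), near(f), ready(b,a), ready(b,b), ready(b,c)}
3. push(f)  →  {at(a), at(b), at(c), holds(f), marked(a,a), marked(f,b), near(b), near(f), ready(b,a), ready(b,b), ready(b,c), ready(f,f)}
4. step(f,c)  →  {at(a), at(b), at(c), holds(f), marked(a,a), marked(f,b), marked(f,c), near(b), ready(b,a), ready(b,b), ready(b,c)}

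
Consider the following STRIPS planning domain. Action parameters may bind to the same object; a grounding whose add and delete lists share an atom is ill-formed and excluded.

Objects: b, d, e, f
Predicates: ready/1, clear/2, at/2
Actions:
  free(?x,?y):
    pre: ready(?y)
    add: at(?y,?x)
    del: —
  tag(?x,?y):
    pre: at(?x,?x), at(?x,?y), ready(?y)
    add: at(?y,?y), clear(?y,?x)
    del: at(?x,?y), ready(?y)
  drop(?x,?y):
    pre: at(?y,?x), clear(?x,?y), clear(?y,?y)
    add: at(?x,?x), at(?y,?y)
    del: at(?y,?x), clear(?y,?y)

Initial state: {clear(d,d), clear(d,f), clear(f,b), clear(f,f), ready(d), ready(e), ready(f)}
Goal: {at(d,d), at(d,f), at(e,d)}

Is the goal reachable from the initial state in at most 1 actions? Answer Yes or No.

No

1. free(d,d)  →  {at(d,d), clear(d,d), clear(d,f), clear(f,b), clear(f,f), ready(d), ready(e), ready(f)}
2. free(d,e)  →  {at(d,d), at(e,d), clear(d,d), clear(d,f), clear(f,b), clear(f,f), ready(d), ready(e), ready(f)}
3. free(f,d)  →  {at(d,d), at(d,f), at(e,d), clear(d,d), clear(d,f), clear(f,b), clear(f,f), ready(d), ready(e), ready(f)}
optimal plan length = 3; 3 > 1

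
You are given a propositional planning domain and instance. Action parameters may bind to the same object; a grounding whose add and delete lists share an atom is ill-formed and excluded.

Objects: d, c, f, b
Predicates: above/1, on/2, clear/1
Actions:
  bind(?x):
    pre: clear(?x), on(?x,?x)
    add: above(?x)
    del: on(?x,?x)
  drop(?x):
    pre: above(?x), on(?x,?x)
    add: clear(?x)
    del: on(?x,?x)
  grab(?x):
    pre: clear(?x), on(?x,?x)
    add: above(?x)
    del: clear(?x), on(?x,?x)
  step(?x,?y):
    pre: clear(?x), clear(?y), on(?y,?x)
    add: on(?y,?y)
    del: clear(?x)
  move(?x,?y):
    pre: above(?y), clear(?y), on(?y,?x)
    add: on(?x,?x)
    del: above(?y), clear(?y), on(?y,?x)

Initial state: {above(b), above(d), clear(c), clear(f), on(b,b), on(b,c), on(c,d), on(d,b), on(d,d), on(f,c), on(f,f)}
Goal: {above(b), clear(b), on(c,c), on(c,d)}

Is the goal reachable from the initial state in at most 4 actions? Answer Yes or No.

Yes

1. bind(f)  →  {above(b), above(d), above(f), clear(c), clear(f), on(b,b), on(b,c), on(c,d), on(d,b), on(d,d), on(f,c)}
2. drop(b)  →  {above(b), above(d), above(f), clear(b), clear(c), clear(f), on(b,c), on(c,d), on(d,b), on(d,d), on(f,c)}
3. move(c,f)  →  {above(b), above(d), clear(b), clear(c), on(b,c), on(c,c), on(c,d), on(d,b), on(d,d)}
optimal plan length = 3; 3 ≤ 4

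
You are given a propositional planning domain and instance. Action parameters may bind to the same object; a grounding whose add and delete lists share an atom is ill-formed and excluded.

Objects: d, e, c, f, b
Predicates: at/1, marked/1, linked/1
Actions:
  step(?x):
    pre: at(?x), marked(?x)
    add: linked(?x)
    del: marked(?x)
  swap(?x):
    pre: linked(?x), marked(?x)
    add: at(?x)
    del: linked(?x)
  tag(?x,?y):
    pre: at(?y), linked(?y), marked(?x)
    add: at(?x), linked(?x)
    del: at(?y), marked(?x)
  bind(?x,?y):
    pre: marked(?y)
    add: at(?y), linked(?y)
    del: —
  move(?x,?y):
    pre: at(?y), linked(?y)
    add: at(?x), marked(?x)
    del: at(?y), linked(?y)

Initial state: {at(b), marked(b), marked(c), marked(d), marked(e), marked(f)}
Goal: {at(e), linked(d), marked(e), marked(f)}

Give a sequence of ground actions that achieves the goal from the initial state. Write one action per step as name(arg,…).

bind(d,d); bind(d,e)

1. bind(d,d)  →  {at(b), at(d), linked(d), marked(b), marked(c), marked(d), marked(e), marked(f)}
2. bind(d,e)  →  {at(b), at(d), at(e), linked(d), linked(e), marked(b), marked(c), marked(d), marked(e), marked(f)}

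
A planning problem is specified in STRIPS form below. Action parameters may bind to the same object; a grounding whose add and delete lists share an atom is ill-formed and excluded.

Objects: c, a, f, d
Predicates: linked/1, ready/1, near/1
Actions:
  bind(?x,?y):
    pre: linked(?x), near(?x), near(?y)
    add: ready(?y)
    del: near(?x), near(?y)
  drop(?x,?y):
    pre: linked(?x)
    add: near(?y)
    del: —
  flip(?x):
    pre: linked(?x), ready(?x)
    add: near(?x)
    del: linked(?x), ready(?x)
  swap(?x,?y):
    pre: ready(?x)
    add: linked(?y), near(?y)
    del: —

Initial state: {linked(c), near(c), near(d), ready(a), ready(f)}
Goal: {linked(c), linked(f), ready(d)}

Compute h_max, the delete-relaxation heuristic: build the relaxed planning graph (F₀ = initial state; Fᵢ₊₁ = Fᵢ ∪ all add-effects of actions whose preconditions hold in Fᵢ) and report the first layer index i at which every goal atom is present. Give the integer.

1

F0 = init (5 atoms)
F1 = F0 ∪ {linked(a), linked(d), linked(f), near(a), near(f), ready(c), ready(d)}  (12 atoms)
goal ⊆ F1  ⇒  h_max = 1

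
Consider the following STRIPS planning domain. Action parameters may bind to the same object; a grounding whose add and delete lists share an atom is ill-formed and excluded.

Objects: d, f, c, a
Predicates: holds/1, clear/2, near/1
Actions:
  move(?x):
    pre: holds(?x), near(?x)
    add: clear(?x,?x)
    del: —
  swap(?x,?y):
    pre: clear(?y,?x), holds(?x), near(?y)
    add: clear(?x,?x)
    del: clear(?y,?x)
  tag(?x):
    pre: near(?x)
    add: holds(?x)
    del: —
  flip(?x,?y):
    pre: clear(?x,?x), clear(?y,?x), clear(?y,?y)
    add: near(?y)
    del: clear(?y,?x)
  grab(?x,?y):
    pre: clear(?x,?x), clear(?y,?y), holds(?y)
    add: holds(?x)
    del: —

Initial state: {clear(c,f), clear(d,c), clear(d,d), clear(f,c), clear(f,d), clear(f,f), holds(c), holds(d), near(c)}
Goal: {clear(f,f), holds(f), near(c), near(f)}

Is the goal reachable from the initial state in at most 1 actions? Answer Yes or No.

1. flip(d,f)  →  {clear(c,f), clear(d,c), clear(d,d), clear(f,c), clear(f,f), holds(c), holds(d), near(c), near(f)}
2. tag(f)  →  {clear(c,f), clear(d,c), clear(d,d), clear(f,c), clear(f,f), holds(c), holds(d), holds(f), near(c), near(f)}
optimal plan length = 2; 2 > 1

No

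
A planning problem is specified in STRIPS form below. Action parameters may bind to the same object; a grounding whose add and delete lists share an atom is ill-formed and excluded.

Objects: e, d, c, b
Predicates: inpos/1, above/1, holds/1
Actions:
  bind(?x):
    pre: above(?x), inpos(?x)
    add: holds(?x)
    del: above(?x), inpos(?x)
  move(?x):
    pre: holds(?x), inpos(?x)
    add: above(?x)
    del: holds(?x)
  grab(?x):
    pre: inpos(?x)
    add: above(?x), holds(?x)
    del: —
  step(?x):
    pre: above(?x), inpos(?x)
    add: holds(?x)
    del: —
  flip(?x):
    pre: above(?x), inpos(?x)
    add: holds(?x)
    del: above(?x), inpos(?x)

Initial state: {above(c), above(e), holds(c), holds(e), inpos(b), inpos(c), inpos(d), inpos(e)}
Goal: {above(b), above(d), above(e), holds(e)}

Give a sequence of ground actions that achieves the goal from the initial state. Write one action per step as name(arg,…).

1. grab(d)  →  {above(c), above(d), above(e), holds(c), holds(d), holds(e), inpos(b), inpos(c), inpos(d), inpos(e)}
2. grab(b)  →  {above(b), above(c), above(d), above(e), holds(b), holds(c), holds(d), holds(e), inpos(b), inpos(c), inpos(d), inpos(e)}

grab(d); grab(b)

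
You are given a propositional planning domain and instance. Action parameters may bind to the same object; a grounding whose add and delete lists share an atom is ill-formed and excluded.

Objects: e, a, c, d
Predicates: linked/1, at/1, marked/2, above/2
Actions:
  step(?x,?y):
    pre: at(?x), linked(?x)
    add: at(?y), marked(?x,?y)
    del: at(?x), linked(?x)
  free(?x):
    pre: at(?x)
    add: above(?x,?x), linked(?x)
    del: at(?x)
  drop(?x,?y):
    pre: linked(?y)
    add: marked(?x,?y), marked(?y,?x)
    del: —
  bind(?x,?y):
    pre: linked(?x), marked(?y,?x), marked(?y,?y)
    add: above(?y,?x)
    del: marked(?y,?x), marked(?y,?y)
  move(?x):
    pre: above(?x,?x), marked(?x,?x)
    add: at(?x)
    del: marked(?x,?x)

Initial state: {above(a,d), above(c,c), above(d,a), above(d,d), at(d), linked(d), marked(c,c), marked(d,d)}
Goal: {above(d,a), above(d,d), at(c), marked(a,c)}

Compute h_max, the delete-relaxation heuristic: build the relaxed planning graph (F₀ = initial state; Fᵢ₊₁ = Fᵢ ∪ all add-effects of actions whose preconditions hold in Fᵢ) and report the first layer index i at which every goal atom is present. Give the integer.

3

F0 = init (8 atoms)
F1 = F0 ∪ {at(a), at(c), at(e), marked(a,d), marked(c,d), marked(d,a), marked(d,c), marked(d,e), marked(e,d)}  (17 atoms)
F2 = F1 ∪ {above(a,a), above(c,d), above(e,e), linked(a), linked(c), linked(e)}  (23 atoms)
F3 = F2 ∪ {above(d,c), above(d,e), marked(a,a), marked(a,c), marked(a,e), marked(c,a), marked(c,e), marked(e,a), marked(e,c), marked(e,e)}  (33 atoms)
goal ⊆ F3  ⇒  h_max = 3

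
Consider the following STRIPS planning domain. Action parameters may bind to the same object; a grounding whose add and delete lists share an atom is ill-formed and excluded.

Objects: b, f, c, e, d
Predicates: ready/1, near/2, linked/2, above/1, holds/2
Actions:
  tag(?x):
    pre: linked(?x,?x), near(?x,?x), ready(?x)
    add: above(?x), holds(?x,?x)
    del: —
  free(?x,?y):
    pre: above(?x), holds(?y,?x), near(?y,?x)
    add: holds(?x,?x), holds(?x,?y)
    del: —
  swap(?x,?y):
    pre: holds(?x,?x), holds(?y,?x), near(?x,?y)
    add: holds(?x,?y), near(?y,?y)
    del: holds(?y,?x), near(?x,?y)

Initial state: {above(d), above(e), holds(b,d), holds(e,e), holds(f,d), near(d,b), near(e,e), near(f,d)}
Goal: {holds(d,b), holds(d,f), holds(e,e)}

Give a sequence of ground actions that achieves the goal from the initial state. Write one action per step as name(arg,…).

1. free(d,f)  →  {above(d), above(e), holds(b,d), holds(d,d), holds(d,f), holds(e,e), holds(f,d), near(d,b), near(e,e), near(f,d)}
2. swap(d,b)  →  {above(d), above(e), holds(d,b), holds(d,d), holds(d,f), holds(e,e), holds(f,d), near(b,b), near(e,e), near(f,d)}

free(d,f); swap(d,b)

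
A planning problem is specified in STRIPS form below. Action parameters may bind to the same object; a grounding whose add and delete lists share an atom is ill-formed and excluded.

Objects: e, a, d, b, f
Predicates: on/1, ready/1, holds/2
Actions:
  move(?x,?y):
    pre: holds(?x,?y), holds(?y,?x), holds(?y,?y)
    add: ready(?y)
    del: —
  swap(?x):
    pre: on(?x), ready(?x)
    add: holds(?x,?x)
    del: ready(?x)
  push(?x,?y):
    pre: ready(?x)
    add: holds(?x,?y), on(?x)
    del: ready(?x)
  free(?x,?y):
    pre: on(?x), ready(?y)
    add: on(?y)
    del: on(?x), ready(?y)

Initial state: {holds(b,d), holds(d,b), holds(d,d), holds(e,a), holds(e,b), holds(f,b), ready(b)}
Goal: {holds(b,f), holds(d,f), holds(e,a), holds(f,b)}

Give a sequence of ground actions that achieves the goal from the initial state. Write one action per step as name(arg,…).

1. move(d,d)  →  {holds(b,d), holds(d,b), holds(d,d), holds(e,a), holds(e,b), holds(f,b), ready(b), ready(d)}
2. push(d,f)  →  {holds(b,d), holds(d,b), holds(d,d), holds(d,f), holds(e,a), holds(e,b), holds(f,b), on(d), ready(b)}
3. push(b,f)  →  {holds(b,d), holds(b,f), holds(d,b), holds(d,d), holds(d,f), holds(e,a), holds(e,b), holds(f,b), on(b), on(d)}

move(d,d); push(d,f); push(b,f)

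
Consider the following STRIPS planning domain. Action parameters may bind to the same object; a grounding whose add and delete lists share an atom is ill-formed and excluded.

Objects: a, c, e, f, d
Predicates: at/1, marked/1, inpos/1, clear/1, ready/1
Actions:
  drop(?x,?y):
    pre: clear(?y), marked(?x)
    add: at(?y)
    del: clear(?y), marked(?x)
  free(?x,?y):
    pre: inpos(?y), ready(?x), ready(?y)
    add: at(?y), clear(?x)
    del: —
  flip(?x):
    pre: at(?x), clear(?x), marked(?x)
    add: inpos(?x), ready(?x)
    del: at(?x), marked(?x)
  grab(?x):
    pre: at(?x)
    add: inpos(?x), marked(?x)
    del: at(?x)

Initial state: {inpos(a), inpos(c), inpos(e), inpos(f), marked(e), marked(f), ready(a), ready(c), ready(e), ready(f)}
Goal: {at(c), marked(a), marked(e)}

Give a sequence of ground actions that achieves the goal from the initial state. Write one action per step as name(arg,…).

1. free(a,a)  →  {at(a), clear(a), inpos(a), inpos(c), inpos(e), inpos(f), marked(e), marked(f), ready(a), ready(c), ready(e), ready(f)}
2. free(a,c)  →  {at(a), at(c), clear(a), inpos(a), inpos(c), inpos(e), inpos(f), marked(e), marked(f), ready(a), ready(c), ready(e), ready(f)}
3. grab(a)  →  {at(c), clear(a), inpos(a), inpos(c), inpos(e), inpos(f), marked(a), marked(e), marked(f), ready(a), ready(c), ready(e), ready(f)}

free(a,a); free(a,c); grab(a)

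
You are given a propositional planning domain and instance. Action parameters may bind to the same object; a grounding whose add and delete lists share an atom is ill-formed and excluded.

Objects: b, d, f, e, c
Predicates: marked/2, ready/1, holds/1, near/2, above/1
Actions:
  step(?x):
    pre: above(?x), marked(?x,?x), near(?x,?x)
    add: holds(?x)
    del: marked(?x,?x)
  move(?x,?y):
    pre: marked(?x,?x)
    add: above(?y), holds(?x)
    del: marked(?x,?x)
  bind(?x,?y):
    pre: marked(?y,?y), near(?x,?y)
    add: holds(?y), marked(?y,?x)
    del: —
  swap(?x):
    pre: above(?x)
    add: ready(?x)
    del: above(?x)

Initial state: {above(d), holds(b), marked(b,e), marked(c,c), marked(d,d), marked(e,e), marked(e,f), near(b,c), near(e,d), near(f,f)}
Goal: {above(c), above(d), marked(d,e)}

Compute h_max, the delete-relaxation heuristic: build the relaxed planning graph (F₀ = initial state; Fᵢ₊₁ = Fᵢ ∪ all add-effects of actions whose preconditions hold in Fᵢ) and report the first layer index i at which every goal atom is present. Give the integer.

1

F0 = init (10 atoms)
F1 = F0 ∪ {above(b), above(c), above(e), above(f), holds(c), holds(d), holds(e), marked(c,b), marked(d,e), ready(d)}  (20 atoms)
goal ⊆ F1  ⇒  h_max = 1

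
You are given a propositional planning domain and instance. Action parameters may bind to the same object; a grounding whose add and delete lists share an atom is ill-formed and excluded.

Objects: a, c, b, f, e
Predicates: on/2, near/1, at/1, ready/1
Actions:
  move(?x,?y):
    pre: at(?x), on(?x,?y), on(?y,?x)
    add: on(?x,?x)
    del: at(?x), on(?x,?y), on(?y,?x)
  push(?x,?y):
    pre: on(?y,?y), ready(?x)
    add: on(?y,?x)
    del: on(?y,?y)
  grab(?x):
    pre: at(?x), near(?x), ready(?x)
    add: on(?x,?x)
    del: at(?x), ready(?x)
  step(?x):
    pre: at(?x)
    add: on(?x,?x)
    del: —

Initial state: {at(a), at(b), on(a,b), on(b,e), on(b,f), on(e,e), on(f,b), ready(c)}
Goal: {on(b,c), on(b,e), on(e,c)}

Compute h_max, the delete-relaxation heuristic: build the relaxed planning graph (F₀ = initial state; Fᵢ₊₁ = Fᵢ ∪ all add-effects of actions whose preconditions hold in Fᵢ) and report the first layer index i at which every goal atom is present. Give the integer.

F0 = init (8 atoms)
F1 = F0 ∪ {on(a,a), on(b,b), on(e,c)}  (11 atoms)
F2 = F1 ∪ {on(a,c), on(b,c)}  (13 atoms)
goal ⊆ F2  ⇒  h_max = 2

2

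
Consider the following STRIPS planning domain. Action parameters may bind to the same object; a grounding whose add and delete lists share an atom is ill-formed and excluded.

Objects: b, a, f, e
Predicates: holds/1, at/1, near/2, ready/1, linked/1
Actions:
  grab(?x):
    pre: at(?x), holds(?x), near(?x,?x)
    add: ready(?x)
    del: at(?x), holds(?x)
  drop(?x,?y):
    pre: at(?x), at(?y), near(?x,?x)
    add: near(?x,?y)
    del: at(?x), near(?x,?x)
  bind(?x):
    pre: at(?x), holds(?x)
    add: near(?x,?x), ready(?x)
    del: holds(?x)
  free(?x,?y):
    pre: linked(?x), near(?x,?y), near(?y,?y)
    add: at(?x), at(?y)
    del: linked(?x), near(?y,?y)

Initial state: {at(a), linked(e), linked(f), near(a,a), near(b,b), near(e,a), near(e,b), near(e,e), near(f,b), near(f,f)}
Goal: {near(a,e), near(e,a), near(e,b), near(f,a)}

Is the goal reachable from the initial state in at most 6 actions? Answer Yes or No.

1. free(f,b)  →  {at(a), at(b), at(f), linked(e), near(a,a), near(e,a), near(e,b), near(e,e), near(f,b), near(f,f)}
2. drop(f,a)  →  {at(a), at(b), linked(e), near(a,a), near(e,a), near(e,b), near(e,e), near(f,a), near(f,b)}
3. free(e,e)  →  {at(a), at(b), at(e), near(a,a), near(e,a), near(e,b), near(f,a), near(f,b)}
4. drop(a,e)  →  {at(b), at(e), near(a,e), near(e,a), near(e,b), near(f,a), near(f,b)}
optimal plan length = 4; 4 ≤ 6

Yes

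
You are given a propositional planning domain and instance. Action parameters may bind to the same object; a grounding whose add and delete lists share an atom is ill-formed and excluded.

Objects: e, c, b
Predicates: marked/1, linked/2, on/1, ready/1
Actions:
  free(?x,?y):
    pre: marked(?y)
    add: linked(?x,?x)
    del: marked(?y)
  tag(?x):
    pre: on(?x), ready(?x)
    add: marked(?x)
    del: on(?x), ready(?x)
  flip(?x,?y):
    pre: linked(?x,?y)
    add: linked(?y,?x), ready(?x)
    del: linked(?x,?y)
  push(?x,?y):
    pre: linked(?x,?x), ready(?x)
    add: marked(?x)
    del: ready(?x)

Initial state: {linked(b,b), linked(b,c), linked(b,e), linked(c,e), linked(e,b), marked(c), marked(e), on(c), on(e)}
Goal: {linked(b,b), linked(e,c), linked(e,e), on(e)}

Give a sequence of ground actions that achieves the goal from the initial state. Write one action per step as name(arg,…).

free(e,e); flip(c,e)

1. free(e,e)  →  {linked(b,b), linked(b,c), linked(b,e), linked(c,e), linked(e,b), linked(e,e), marked(c), on(c), on(e)}
2. flip(c,e)  →  {linked(b,b), linked(b,c), linked(b,e), linked(e,b), linked(e,c), linked(e,e), marked(c), on(c), on(e), ready(c)}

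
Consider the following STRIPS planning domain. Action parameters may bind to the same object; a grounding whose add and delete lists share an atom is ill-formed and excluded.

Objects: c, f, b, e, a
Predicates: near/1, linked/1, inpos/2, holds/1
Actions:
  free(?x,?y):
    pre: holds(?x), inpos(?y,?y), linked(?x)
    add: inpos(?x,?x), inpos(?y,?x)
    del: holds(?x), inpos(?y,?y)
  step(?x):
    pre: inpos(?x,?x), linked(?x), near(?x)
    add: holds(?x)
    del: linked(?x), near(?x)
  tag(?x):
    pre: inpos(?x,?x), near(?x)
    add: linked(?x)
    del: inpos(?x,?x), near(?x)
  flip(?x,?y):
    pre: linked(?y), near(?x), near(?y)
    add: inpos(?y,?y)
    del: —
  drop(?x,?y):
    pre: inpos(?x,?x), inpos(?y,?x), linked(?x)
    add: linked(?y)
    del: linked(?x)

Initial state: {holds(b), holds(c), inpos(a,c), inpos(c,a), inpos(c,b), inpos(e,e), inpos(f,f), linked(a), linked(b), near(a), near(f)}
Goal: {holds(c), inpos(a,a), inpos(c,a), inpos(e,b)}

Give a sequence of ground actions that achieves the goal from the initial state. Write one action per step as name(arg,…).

free(b,e); flip(f,a)

1. free(b,e)  →  {holds(c), inpos(a,c), inpos(b,b), inpos(c,a), inpos(c,b), inpos(e,b), inpos(f,f), linked(a), linked(b), near(a), near(f)}
2. flip(f,a)  →  {holds(c), inpos(a,a), inpos(a,c), inpos(b,b), inpos(c,a), inpos(c,b), inpos(e,b), inpos(f,f), linked(a), linked(b), near(a), near(f)}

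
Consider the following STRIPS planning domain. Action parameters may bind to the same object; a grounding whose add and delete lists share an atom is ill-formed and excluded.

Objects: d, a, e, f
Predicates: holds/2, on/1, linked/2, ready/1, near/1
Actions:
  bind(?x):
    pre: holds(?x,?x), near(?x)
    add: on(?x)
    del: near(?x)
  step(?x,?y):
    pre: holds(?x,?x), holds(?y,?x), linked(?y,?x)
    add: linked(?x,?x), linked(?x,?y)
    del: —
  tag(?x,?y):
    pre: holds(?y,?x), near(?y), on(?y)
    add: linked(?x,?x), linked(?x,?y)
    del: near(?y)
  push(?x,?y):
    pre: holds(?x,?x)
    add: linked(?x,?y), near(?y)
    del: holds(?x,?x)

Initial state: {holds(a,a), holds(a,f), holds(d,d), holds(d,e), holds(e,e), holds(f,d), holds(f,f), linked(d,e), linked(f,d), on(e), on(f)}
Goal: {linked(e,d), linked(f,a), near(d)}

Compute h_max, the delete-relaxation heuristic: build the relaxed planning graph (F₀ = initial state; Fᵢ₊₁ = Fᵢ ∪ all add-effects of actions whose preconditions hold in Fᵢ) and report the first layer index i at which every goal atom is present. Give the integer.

F0 = init (11 atoms)
F1 = F0 ∪ {linked(a,a), linked(a,d), linked(a,e), linked(a,f), linked(d,a), linked(d,d), linked(d,f), linked(e,a), linked(e,d), linked(e,e), linked(e,f), linked(f,a), linked(f,e), linked(f,f), near(a), near(d), near(e), near(f)}  (29 atoms)
goal ⊆ F1  ⇒  h_max = 1

1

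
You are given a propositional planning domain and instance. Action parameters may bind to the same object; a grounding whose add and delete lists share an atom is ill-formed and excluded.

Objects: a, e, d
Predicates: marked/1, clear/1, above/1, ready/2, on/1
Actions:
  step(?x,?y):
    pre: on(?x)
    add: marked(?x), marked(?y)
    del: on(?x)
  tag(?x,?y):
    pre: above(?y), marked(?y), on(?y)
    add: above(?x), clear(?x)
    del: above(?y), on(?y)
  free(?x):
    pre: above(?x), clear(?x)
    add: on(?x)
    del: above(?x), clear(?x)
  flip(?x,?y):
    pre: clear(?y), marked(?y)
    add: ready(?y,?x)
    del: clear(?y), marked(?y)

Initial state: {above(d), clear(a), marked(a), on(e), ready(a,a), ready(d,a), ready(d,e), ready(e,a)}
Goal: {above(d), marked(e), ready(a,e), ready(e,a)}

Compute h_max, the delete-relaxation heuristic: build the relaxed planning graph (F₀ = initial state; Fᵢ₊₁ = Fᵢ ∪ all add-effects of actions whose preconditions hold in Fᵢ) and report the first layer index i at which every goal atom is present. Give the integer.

F0 = init (8 atoms)
F1 = F0 ∪ {marked(d), marked(e), ready(a,d), ready(a,e)}  (12 atoms)
goal ⊆ F1  ⇒  h_max = 1

1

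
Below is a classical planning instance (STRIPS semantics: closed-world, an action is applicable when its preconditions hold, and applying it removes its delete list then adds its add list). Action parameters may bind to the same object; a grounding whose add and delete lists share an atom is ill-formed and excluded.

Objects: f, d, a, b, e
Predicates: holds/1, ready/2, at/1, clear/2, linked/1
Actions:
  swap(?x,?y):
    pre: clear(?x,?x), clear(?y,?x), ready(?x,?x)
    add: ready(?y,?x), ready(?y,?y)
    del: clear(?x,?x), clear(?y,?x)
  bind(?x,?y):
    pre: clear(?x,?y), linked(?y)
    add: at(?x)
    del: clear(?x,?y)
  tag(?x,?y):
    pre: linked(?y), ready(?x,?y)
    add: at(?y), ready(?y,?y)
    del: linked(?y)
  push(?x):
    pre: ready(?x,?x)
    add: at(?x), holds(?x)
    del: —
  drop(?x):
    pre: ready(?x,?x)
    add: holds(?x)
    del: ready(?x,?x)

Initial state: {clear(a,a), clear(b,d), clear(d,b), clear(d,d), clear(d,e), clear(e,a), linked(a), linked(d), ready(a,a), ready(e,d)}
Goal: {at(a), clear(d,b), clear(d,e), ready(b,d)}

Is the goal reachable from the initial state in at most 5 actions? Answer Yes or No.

1. bind(a,a)  →  {at(a), clear(b,d), clear(d,b), clear(d,d), clear(d,e), clear(e,a), linked(a), linked(d), ready(a,a), ready(e,d)}
2. tag(e,d)  →  {at(a), at(d), clear(b,d), clear(d,b), clear(d,d), clear(d,e), clear(e,a), linked(a), ready(a,a), ready(d,d), ready(e,d)}
3. swap(d,b)  →  {at(a), at(d), clear(d,b), clear(d,e), clear(e,a), linked(a), ready(a,a), ready(b,b), ready(b,d), ready(d,d), ready(e,d)}
optimal plan length = 3; 3 ≤ 5

Yes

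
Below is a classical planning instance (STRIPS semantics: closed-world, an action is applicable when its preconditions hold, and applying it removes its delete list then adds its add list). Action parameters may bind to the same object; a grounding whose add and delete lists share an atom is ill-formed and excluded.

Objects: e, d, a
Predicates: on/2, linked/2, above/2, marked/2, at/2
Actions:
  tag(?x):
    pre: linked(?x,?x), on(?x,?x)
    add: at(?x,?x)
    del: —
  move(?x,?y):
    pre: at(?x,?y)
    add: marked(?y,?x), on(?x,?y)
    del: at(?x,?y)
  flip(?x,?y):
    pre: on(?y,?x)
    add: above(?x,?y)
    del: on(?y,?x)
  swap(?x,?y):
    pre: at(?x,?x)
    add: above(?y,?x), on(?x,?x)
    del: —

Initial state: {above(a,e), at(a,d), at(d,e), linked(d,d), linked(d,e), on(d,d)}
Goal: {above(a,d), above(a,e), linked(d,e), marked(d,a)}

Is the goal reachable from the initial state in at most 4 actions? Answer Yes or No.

1. tag(d)  →  {above(a,e), at(a,d), at(d,d), at(d,e), linked(d,d), linked(d,e), on(d,d)}
2. move(a,d)  →  {above(a,e), at(d,d), at(d,e), linked(d,d), linked(d,e), marked(d,a), on(a,d), on(d,d)}
3. swap(d,a)  →  {above(a,d), above(a,e), at(d,d), at(d,e), linked(d,d), linked(d,e), marked(d,a), on(a,d), on(d,d)}
optimal plan length = 3; 3 ≤ 4

Yes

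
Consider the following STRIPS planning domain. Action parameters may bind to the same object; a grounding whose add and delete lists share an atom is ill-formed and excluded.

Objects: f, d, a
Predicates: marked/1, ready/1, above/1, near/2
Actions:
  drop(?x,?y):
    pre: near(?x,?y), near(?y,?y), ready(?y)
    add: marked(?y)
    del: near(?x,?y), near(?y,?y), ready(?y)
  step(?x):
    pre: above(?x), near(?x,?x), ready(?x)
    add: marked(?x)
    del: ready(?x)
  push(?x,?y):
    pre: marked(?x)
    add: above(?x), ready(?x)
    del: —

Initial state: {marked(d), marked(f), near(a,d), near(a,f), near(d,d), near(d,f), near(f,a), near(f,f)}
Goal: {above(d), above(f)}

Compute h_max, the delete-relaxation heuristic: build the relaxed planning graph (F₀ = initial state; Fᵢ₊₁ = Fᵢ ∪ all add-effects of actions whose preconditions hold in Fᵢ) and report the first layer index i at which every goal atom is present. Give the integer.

1

F0 = init (8 atoms)
F1 = F0 ∪ {above(d), above(f), ready(d), ready(f)}  (12 atoms)
goal ⊆ F1  ⇒  h_max = 1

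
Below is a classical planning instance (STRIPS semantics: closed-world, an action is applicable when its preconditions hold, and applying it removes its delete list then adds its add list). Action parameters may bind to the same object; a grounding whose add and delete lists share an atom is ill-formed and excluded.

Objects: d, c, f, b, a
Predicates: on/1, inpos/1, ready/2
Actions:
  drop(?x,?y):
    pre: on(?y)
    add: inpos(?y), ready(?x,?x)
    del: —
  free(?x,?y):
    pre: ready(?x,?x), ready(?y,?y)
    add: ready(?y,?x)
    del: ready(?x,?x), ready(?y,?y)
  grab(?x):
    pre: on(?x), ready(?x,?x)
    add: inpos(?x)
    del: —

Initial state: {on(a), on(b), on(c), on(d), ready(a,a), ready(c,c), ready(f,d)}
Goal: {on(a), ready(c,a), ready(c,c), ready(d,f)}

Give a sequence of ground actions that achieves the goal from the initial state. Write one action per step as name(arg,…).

drop(d,d); drop(f,d); free(f,d); free(a,c); drop(c,d)

1. drop(d,d)  →  {inpos(d), on(a), on(b), on(c), on(d), ready(a,a), ready(c,c), ready(d,d), ready(f,d)}
2. drop(f,d)  →  {inpos(d), on(a), on(b), on(c), on(d), ready(a,a), ready(c,c), ready(d,d), ready(f,d), ready(f,f)}
3. free(f,d)  →  {inpos(d), on(a), on(b), on(c), on(d), ready(a,a), ready(c,c), ready(d,f), ready(f,d)}
4. free(a,c)  →  {inpos(d), on(a), on(b), on(c), on(d), ready(c,a), ready(d,f), ready(f,d)}
5. drop(c,d)  →  {inpos(d), on(a), on(b), on(c), on(d), ready(c,a), ready(c,c), ready(d,f), ready(f,d)}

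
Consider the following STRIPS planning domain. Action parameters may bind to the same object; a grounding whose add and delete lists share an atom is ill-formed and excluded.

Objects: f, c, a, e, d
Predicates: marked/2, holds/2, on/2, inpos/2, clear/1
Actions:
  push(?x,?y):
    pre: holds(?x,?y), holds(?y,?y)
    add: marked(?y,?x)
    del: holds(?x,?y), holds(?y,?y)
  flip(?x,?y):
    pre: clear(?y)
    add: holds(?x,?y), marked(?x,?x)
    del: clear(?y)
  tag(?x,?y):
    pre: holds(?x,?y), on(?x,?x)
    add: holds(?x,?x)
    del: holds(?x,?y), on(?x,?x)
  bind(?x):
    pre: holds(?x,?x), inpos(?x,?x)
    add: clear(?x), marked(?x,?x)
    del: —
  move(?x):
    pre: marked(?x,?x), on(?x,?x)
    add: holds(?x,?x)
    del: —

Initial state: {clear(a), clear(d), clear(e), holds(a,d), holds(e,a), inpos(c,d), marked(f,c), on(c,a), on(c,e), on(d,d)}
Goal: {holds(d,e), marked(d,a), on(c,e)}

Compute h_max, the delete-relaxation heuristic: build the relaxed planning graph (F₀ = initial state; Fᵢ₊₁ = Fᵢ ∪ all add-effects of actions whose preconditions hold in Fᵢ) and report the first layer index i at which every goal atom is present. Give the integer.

F0 = init (10 atoms)
F1 = F0 ∪ {holds(a,a), holds(a,e), holds(c,a), holds(c,d), holds(c,e), holds(d,a), holds(d,d), holds(d,e), holds(e,d), holds(e,e), holds(f,a), holds(f,d), holds(f,e), marked(a,a), marked(c,c), marked(d,d), marked(e,e), marked(f,f)}  (28 atoms)
F2 = F1 ∪ {marked(a,c), marked(a,d), marked(a,e), marked(a,f), marked(d,a), marked(d,c), marked(d,e), marked(d,f), marked(e,a), marked(e,c), marked(e,d), marked(e,f)}  (40 atoms)
goal ⊆ F2  ⇒  h_max = 2

2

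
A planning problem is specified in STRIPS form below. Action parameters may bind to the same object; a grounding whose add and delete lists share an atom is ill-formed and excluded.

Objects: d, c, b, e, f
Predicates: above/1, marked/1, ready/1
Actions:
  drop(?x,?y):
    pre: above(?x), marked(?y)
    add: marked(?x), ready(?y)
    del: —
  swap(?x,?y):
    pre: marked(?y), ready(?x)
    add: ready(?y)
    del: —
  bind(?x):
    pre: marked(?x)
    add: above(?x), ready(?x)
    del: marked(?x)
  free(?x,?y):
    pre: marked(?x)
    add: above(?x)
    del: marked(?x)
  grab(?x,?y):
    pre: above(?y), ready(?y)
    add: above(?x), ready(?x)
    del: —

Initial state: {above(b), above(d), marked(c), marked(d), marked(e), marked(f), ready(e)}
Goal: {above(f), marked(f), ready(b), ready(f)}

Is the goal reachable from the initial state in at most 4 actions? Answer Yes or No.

Yes

1. drop(d,d)  →  {above(b), above(d), marked(c), marked(d), marked(e), marked(f), ready(d), ready(e)}
2. grab(b,d)  →  {above(b), above(d), marked(c), marked(d), marked(e), marked(f), ready(b), ready(d), ready(e)}
3. grab(f,d)  →  {above(b), above(d), above(f), marked(c), marked(d), marked(e), marked(f), ready(b), ready(d), ready(e), ready(f)}
optimal plan length = 3; 3 ≤ 4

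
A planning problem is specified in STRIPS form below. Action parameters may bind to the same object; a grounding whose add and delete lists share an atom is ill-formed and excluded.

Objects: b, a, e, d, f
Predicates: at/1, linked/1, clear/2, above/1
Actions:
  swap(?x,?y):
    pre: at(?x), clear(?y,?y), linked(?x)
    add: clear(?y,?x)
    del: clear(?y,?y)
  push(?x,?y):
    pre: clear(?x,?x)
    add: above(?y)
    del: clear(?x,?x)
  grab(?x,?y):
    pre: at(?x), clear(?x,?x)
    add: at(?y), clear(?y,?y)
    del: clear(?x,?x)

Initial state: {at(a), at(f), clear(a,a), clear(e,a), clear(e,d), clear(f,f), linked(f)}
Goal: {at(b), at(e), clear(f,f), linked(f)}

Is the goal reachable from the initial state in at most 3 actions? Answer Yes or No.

1. grab(a,b)  →  {at(a), at(b), at(f), clear(b,b), clear(e,a), clear(e,d), clear(f,f), linked(f)}
2. grab(b,e)  →  {at(a), at(b), at(e), at(f), clear(e,a), clear(e,d), clear(e,e), clear(f,f), linked(f)}
optimal plan length = 2; 2 ≤ 3

Yes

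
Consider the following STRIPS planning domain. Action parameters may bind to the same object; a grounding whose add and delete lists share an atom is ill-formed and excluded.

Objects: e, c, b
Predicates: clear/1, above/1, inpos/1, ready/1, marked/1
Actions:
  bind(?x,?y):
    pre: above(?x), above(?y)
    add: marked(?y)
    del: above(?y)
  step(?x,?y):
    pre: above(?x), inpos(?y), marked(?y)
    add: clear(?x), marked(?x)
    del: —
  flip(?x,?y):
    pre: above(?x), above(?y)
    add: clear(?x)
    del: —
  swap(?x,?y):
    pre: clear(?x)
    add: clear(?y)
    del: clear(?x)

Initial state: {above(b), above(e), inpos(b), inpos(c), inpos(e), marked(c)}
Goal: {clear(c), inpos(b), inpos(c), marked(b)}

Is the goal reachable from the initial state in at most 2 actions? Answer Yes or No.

1. step(b,c)  →  {above(b), above(e), clear(b), inpos(b), inpos(c), inpos(e), marked(b), marked(c)}
2. swap(b,c)  →  {above(b), above(e), clear(c), inpos(b), inpos(c), inpos(e), marked(b), marked(c)}
optimal plan length = 2; 2 ≤ 2

Yes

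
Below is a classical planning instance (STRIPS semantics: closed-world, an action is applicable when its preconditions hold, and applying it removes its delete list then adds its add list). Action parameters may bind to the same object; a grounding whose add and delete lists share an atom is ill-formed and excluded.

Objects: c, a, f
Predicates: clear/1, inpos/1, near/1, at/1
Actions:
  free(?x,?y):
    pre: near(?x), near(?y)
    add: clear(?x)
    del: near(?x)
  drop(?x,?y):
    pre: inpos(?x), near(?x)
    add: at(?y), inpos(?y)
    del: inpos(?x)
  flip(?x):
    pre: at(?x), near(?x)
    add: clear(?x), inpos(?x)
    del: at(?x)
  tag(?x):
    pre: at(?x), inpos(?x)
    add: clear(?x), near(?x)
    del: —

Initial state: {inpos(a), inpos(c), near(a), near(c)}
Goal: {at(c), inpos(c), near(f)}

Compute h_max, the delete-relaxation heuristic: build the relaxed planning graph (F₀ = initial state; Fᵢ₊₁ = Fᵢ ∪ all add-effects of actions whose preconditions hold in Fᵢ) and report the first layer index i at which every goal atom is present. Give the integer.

2

F0 = init (4 atoms)
F1 = F0 ∪ {at(a), at(c), at(f), clear(a), clear(c), inpos(f)}  (10 atoms)
F2 = F1 ∪ {clear(f), near(f)}  (12 atoms)
goal ⊆ F2  ⇒  h_max = 2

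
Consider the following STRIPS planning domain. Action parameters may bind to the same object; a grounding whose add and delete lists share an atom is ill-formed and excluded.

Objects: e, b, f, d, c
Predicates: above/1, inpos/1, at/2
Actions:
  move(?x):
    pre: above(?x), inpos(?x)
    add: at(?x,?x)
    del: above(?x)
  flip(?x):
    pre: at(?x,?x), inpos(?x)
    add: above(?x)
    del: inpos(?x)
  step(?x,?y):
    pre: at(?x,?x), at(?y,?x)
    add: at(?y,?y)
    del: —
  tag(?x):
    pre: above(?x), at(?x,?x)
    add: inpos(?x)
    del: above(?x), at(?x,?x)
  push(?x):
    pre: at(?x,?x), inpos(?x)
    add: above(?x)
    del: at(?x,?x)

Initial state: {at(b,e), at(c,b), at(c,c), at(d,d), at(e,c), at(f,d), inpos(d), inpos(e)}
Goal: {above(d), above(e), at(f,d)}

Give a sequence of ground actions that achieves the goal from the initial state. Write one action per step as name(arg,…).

flip(d); step(c,e); flip(e)

1. flip(d)  →  {above(d), at(b,e), at(c,b), at(c,c), at(d,d), at(e,c), at(f,d), inpos(e)}
2. step(c,e)  →  {above(d), at(b,e), at(c,b), at(c,c), at(d,d), at(e,c), at(e,e), at(f,d), inpos(e)}
3. flip(e)  →  {above(d), above(e), at(b,e), at(c,b), at(c,c), at(d,d), at(e,c), at(e,e), at(f,d)}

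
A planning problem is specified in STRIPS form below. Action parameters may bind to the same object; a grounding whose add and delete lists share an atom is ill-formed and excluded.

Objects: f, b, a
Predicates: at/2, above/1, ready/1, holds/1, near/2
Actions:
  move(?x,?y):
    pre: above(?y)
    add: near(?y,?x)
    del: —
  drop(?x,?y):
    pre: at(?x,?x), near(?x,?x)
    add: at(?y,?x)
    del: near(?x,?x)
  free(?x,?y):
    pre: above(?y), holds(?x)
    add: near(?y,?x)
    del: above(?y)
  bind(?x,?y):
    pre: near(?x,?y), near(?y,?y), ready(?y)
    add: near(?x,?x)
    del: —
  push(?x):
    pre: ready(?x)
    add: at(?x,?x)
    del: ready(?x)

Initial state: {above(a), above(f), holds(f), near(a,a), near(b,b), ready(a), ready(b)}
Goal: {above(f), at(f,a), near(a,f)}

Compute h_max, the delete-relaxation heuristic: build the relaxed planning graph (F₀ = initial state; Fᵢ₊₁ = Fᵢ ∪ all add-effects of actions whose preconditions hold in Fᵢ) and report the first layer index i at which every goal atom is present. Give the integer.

2

F0 = init (7 atoms)
F1 = F0 ∪ {at(a,a), at(b,b), near(a,b), near(a,f), near(f,a), near(f,b), near(f,f)}  (14 atoms)
F2 = F1 ∪ {at(a,b), at(b,a), at(f,a), at(f,b)}  (18 atoms)
goal ⊆ F2  ⇒  h_max = 2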